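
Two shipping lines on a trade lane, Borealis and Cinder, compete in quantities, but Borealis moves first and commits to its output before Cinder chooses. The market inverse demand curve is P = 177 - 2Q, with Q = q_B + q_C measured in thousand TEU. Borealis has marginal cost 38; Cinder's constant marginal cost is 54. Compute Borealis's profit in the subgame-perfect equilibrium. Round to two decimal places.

1501.56

The follower Cinder best-responds to any q_B: π_C = (177 - 2Q)q_C - 54q_C.
∂π_C/∂q_C = 123 - 2q_B - 4q_C = 0 gives the reaction function q_C = (123 - 2q_B)/4.
Borealis substitutes q_C(q_B) into its own profit: π_B = q_B(177 - 2q_B - (123 - 2q_B)/2) - 38q_B = (231/2 - q_B)q_B - 38q_B.
The leader's first-order condition 155/2 - 2q_B = 0 yields q_B = 155/4.
Then q_C = (123 - 2·(155/4))/4 = 91/8.
Price P = 177 - 2·(401/8) = 307/4.
Borealis's profit: (307/4 - 38)·(155/4) = 1501.5625.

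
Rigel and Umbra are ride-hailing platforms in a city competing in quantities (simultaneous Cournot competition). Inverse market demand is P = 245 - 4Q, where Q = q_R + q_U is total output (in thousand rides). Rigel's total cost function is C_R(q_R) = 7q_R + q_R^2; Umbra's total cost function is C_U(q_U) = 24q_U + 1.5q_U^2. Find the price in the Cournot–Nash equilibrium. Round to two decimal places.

117.68

Rigel's profit: π_R = (245 - 4Q)q_R - (7q_R + q_R²). Setting ∂π_R/∂q_R = 0: 238 - 10q_R - 4(q_U) = 0.
Umbra's first-order condition: 221 - 11q_U - 4(q_R) = 0.
Rearranging gives the reaction functions q_R = (238 - 4q_U)/10 and q_U = (221 - 4q_R)/11.
Substituting one into the other gives q_R = 867/47 and q_U = 629/47.
Total output Q = 1496/47, so price P = 245 - 4·(1496/47) = 117.6809.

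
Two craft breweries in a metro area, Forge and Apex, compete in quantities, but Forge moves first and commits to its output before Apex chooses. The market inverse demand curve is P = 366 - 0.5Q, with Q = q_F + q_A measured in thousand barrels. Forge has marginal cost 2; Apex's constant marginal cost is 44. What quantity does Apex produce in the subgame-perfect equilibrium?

Solve by backward induction. Given q_F, the follower Apex maximises π_A = (366 - (1/2)q_F - (1/2)q_A)q_A - 44q_A.
Follower FOC: 322 - (1/2)q_F - q_A = 0, so q_A(q_F) = (322 - (1/2)q_F).
The leader anticipates this reaction. Substituting into P = 366 - 0.5Q gives P = 205 - (1/4)q_F, so π_F = (205 - (1/4)q_F)q_F - 2q_F.
Maximising: ∂π_F/∂q_F = 203 - (1/2)q_F = 0, giving q_F = 406.
Then q_A = (322 - (1/2)·406) = 119.

119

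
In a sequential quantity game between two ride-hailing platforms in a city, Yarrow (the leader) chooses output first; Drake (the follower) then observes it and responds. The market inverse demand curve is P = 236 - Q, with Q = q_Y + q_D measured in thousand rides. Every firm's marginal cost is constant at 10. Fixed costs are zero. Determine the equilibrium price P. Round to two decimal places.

66.50

Solve by backward induction. Given q_Y, the follower Drake maximises π_D = (236 - q_Y - q_D)q_D - 10q_D.
Setting the follower's marginal profit to zero, 226 - q_Y - 2q_D = 0, i.e. q_D = (226 - q_Y)/2.
Yarrow substitutes q_D(q_Y) into its own profit: π_Y = q_Y(236 - q_Y - (226 - q_Y)/2) - 10q_Y = (123 - (1/2)q_Y)q_Y - 10q_Y.
Leader FOC: 113 - q_Y = 0, so q_Y = 113.
Then q_D = (226 - 113)/2 = 113/2.
Total output Q = 339/2, so price P = 236 - 339/2 = 133/2.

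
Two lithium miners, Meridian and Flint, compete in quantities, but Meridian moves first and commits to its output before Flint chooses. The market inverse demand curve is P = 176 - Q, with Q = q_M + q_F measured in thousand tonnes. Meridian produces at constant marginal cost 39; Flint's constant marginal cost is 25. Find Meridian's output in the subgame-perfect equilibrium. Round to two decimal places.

61.50

The follower Flint best-responds to any q_M: π_F = (176 - Q)q_F - 25q_F.
Follower FOC: 151 - q_M - 2q_F = 0, so q_F(q_M) = (151 - q_M)/2.
The leader anticipates this reaction. Substituting into P = 176 - Q gives P = 201/2 - (1/2)q_M, so π_M = (201/2 - (1/2)q_M)q_M - 39q_M.
Leader FOC: 123/2 - q_M = 0, so q_M = 123/2.
Then q_F = (151 - 123/2)/2 = 179/4.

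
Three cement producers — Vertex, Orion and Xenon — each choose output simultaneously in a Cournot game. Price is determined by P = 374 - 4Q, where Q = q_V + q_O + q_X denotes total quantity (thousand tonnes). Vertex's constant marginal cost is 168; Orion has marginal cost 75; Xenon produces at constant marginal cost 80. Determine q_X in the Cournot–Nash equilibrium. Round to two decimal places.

23.56

Vertex's profit: π_V = (374 - 4Q)q_V - (168q_V). Setting ∂π_V/∂q_V = 0: 206 - 8q_V - 4(q_O + q_X) = 0.
Orion's profit: π_O = (374 - 4Q)q_O - (75q_O). Setting ∂π_O/∂q_O = 0: 299 - 8q_O - 4(q_V + q_X) = 0.
Xenon's profit: π_X = (374 - 4Q)q_X - (80q_X). Setting ∂π_X/∂q_X = 0: 294 - 8q_X - 4(q_V + q_O) = 0.
Adding the 3 first-order conditions: 799 − 16Q = 0, so Q = 799/16.
Back-substituting: q_V = (206 − 799/4)/4 = 25/16, q_O = (299 − 799/4)/4 = 397/16, q_X = (294 − 799/4)/4 = 377/16.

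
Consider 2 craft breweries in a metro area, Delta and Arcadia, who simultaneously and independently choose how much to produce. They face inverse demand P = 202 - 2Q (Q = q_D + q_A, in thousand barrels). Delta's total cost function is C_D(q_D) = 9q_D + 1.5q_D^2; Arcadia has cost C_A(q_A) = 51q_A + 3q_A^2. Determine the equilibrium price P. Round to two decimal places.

Delta's profit: π_D = (202 - 2Q)q_D - (9q_D + (3/2)q_D²). Setting ∂π_D/∂q_D = 0: 193 - 7q_D - 2(q_A) = 0.
Arcadia's first-order condition: 151 - 10q_A - 2(q_D) = 0.
Best responses: q_D = (193 - 2q_A)/7, q_A = (151 - 2q_D)/10.
Substituting one into the other gives q_D = 74/3 and q_A = 61/6.
Total output Q = 209/6, so price P = 202 - 2·(209/6) = 397/3.

132.33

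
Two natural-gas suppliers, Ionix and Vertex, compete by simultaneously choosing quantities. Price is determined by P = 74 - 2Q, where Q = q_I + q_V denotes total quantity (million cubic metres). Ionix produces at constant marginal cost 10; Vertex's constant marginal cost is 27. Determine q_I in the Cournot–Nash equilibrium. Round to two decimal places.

13.50

Ionix's profit: π_I = (74 - 2Q)q_I - (10q_I). Setting ∂π_I/∂q_I = 0: 64 - 4q_I - 2(q_V) = 0.
Vertex's first-order condition: 47 - 4q_V - 2(q_I) = 0.
So q_I = (64 - 2q_V)/4 and q_V = (47 - 2q_I)/4.
Solving the pair: q_I = 27/2, q_V = 5.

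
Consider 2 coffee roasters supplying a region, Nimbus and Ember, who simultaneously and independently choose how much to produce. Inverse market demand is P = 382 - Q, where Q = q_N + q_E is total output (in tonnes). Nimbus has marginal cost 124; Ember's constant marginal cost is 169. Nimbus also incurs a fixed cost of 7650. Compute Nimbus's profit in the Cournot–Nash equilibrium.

2551

Nimbus's profit: π_N = (382 - Q)q_N - (124q_N). Setting ∂π_N/∂q_N = 0: 258 - 2q_N - (q_E) = 0.
Ember's profit: π_E = (382 - Q)q_E - (169q_E). Setting ∂π_E/∂q_E = 0: 213 - 2q_E - (q_N) = 0.
So q_N = (258 - q_E)/2 and q_E = (213 - q_N)/2.
Solving the pair: q_N = 101, q_E = 56.
Price P = 382 - 157 = 225.
Nimbus's profit: (225 - 124)·101 - 7650 = 2551.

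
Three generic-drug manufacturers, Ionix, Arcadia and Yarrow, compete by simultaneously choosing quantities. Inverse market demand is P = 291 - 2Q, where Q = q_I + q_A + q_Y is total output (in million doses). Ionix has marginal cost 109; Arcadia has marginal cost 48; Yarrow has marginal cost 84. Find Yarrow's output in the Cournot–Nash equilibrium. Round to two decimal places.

Ionix's profit: π_I = (291 - 2Q)q_I - (109q_I). Setting ∂π_I/∂q_I = 0: 182 - 4q_I - 2(q_A + q_Y) = 0.
Arcadia's first-order condition: 243 - 4q_A - 2(q_I + q_Y) = 0.
Yarrow's first-order condition: 207 - 4q_Y - 2(q_I + q_A) = 0.
Adding the 3 first-order conditions: 632 − 8Q = 0, so Q = 79.
Back-substituting: q_I = (182 − 158)/2 = 12, q_A = (243 − 158)/2 = 85/2, q_Y = (207 − 158)/2 = 49/2.

24.50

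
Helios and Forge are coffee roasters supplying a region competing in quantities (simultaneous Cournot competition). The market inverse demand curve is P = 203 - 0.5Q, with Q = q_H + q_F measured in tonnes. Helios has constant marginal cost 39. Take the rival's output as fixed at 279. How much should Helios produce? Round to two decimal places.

With the rival's output fixed at 279, Helios's profit is π_H = (203 - (1/2)·279 - (1/2)q_H)q_H - (39q_H) = (127/2 - (1/2)q_H)q_H - (39q_H).
∂π_H/∂q_H = 49/2 - q_H = 0, so q_H = 49/2.

24.50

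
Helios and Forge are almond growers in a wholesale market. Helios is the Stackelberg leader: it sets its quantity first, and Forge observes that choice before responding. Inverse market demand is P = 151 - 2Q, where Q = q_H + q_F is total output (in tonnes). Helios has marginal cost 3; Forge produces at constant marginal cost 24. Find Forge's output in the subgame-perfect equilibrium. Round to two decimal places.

10.63

Solve by backward induction. Given q_H, the follower Forge maximises π_F = (151 - 2q_H - 2q_F)q_F - 24q_F.
Setting the follower's marginal profit to zero, 127 - 2q_H - 4q_F = 0, i.e. q_F = (127 - 2q_H)/4.
The leader anticipates this reaction. Substituting into P = 151 - 2Q gives P = 175/2 - q_H, so π_H = (175/2 - q_H)q_H - 3q_H.
Maximising: ∂π_H/∂q_H = 169/2 - 2q_H = 0, giving q_H = 169/4.
Then q_F = (127 - 2·(169/4))/4 = 85/8.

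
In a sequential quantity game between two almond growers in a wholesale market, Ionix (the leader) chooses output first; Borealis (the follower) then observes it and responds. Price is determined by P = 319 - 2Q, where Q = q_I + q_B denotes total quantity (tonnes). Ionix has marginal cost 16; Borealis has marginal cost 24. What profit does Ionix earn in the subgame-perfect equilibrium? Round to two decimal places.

The follower Borealis best-responds to any q_I: π_B = (319 - 2Q)q_B - 24q_B.
∂π_B/∂q_B = 295 - 2q_I - 4q_B = 0 gives the reaction function q_B = (295 - 2q_I)/4.
The leader anticipates this reaction. Substituting into P = 319 - 2Q gives P = 343/2 - q_I, so π_I = (343/2 - q_I)q_I - 16q_I.
The leader's first-order condition 311/2 - 2q_I = 0 yields q_I = 311/4.
Then q_B = (295 - 2·(311/4))/4 = 279/8.
Price P = 319 - 2·(901/8) = 375/4.
Ionix's profit: (375/4 - 16)·(311/4) = 6045.0625.

6045.06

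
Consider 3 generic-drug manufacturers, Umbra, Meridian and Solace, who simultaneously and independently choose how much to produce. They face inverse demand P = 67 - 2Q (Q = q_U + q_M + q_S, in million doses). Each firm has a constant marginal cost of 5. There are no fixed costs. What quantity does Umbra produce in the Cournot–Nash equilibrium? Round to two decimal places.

A representative firm's profit is π_i = q_i(67 - 2Q) - 5q_i.
Setting ∂π_i/∂q_i = 0 with rivals' quantities fixed: 62 - 4q_i - 2·Σ_{j≠i} q_j = 0.
By symmetry each firm produces the same amount; substituting Σ_{j≠i} q_j = 2q_i yields q_i = 62/8 = 31/4.

7.75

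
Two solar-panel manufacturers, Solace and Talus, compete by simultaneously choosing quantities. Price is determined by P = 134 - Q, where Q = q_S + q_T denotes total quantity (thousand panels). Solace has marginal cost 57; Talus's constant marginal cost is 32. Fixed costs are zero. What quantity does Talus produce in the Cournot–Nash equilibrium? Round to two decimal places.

Solace's profit: π_S = (134 - Q)q_S - (57q_S). Setting ∂π_S/∂q_S = 0: 77 - 2q_S - (q_T) = 0.
Talus's profit: π_T = (134 - Q)q_T - (32q_T). Setting ∂π_T/∂q_T = 0: 102 - 2q_T - (q_S) = 0.
Best responses: q_S = (77 - q_T)/2, q_T = (102 - q_S)/2.
Substituting one into the other gives q_S = 52/3 and q_T = 127/3.

42.33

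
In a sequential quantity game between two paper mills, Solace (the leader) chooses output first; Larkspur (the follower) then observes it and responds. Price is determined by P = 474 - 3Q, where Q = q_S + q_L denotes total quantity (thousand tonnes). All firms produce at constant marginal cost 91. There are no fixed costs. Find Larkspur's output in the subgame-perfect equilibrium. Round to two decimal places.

The follower Larkspur best-responds to any q_S: π_L = (474 - 3Q)q_L - 91q_L.
Follower FOC: 383 - 3q_S - 6q_L = 0, so q_L(q_S) = (383 - 3q_S)/6.
The leader anticipates this reaction. Substituting into P = 474 - 3Q gives P = 565/2 - (3/2)q_S, so π_S = (565/2 - (3/2)q_S)q_S - 91q_S.
Leader FOC: 383/2 - 3q_S = 0, so q_S = 383/6.
Then q_L = (383 - 3·(383/6))/6 = 383/12.

31.92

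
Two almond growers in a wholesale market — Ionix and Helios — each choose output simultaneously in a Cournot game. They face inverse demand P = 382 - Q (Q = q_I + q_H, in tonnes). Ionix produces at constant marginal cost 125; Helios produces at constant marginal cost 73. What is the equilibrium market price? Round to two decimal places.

Ionix's profit: π_I = (382 - Q)q_I - (125q_I). Setting ∂π_I/∂q_I = 0: 257 - 2q_I - (q_H) = 0.
Helios's first-order condition: 309 - 2q_H - (q_I) = 0.
Rearranging gives the reaction functions q_I = (257 - q_H)/2 and q_H = (309 - q_I)/2.
Substituting one into the other gives q_I = 205/3 and q_H = 361/3.
Total output Q = 566/3, so price P = 382 - 566/3 = 580/3.

193.33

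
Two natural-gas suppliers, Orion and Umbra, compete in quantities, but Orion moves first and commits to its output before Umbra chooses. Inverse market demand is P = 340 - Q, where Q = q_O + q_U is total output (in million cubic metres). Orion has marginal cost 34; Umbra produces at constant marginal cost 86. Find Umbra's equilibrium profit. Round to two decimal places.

1406.25

Solve by backward induction. Given q_O, the follower Umbra maximises π_U = (340 - q_O - q_U)q_U - 86q_U.
∂π_U/∂q_U = 254 - q_O - 2q_U = 0 gives the reaction function q_U = (254 - q_O)/2.
Orion substitutes q_U(q_O) into its own profit: π_O = q_O(340 - q_O - (254 - q_O)/2) - 34q_O = (213 - (1/2)q_O)q_O - 34q_O.
The leader's first-order condition 179 - q_O = 0 yields q_O = 179.
Then q_U = (254 - 179)/2 = 75/2.
Price P = 340 - 433/2 = 247/2.
Umbra's profit: (247/2 - 86)·(75/2) = 1406.2500.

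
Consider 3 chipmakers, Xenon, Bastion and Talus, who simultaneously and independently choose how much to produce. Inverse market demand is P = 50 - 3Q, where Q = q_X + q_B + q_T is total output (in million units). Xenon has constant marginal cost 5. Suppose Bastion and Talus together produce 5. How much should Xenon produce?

With rivals' combined output fixed at 5, Xenon's profit is π_X = (50 - 3·5 - 3q_X)q_X - (5q_X) = (35 - 3q_X)q_X - (5q_X).
∂π_X/∂q_X = 30 - 6q_X = 0, so q_X = 5.

5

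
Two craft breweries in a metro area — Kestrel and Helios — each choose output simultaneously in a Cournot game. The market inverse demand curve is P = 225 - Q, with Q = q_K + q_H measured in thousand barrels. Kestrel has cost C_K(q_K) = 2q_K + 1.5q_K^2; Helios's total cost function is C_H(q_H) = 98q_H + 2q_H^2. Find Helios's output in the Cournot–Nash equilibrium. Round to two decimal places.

Kestrel's profit: π_K = (225 - Q)q_K - (2q_K + (3/2)q_K²). Setting ∂π_K/∂q_K = 0: 223 - 5q_K - (q_H) = 0.
Helios's first-order condition: 127 - 6q_H - (q_K) = 0.
So q_K = (223 - q_H)/5 and q_H = (127 - q_K)/6.
Solving the pair: q_K = 1211/29, q_H = 412/29.

14.21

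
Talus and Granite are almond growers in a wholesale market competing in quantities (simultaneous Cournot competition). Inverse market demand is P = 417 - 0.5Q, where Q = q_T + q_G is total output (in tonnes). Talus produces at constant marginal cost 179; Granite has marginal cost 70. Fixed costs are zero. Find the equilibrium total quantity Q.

Talus's profit: π_T = (417 - 0.5Q)q_T - (179q_T). Setting ∂π_T/∂q_T = 0: 238 - q_T - (1/2)(q_G) = 0.
Granite's first-order condition: 347 - q_G - (1/2)(q_T) = 0.
Best responses: q_T = (238 - (1/2)q_G), q_G = (347 - (1/2)q_T).
Solving the pair: q_T = 86, q_G = 304.
Total output Q = 86 + 304 = 390.

390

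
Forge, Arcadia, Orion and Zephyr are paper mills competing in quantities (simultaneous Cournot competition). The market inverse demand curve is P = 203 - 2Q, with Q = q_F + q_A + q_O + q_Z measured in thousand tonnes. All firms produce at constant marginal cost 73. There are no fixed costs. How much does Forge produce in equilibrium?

13

Each firm earns π_i = (203 - 2Q)q_i - 73q_i.
Setting ∂π_i/∂q_i = 0 with rivals' quantities fixed: 130 - 4q_i - 2·Σ_{j≠i} q_j = 0.
By symmetry each firm produces the same amount; substituting Σ_{j≠i} q_j = 3q_i yields q_i = 130/10 = 13.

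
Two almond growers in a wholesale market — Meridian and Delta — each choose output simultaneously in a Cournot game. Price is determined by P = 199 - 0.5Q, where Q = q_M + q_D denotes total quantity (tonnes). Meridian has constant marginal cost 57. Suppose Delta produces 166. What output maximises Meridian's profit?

With the rival's output fixed at 166, Meridian's profit is π_M = (199 - (1/2)·166 - (1/2)q_M)q_M - (57q_M) = (116 - (1/2)q_M)q_M - (57q_M).
∂π_M/∂q_M = 59 - q_M = 0, so q_M = 59.

59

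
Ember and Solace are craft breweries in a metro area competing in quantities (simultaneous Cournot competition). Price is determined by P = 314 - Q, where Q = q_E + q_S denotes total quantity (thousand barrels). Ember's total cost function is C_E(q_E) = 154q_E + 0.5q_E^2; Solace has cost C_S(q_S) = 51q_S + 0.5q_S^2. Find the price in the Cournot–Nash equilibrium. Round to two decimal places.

208.25

Ember's profit: π_E = (314 - Q)q_E - (154q_E + (1/2)q_E²). Setting ∂π_E/∂q_E = 0: 160 - 3q_E - (q_S) = 0.
Solace's profit: π_S = (314 - Q)q_S - (51q_S + (1/2)q_S²). Setting ∂π_S/∂q_S = 0: 263 - 3q_S - (q_E) = 0.
Best responses: q_E = (160 - q_S)/3, q_S = (263 - q_E)/3.
Solving the pair: q_E = 217/8, q_S = 629/8.
Total output Q = 423/4, so price P = 314 - 423/4 = 833/4.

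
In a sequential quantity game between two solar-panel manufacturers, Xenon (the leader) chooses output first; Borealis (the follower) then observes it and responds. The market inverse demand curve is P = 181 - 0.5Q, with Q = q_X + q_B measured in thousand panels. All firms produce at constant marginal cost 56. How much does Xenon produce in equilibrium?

Solve by backward induction. Given q_X, the follower Borealis maximises π_B = (181 - (1/2)q_X - (1/2)q_B)q_B - 56q_B.
Setting the follower's marginal profit to zero, 125 - (1/2)q_X - q_B = 0, i.e. q_B = (125 - (1/2)q_X).
The leader anticipates this reaction. Substituting into P = 181 - 0.5Q gives P = 237/2 - (1/4)q_X, so π_X = (237/2 - (1/4)q_X)q_X - 56q_X.
The leader's first-order condition 125/2 - (1/2)q_X = 0 yields q_X = 125.
Then q_B = (125 - (1/2)·125) = 125/2.

125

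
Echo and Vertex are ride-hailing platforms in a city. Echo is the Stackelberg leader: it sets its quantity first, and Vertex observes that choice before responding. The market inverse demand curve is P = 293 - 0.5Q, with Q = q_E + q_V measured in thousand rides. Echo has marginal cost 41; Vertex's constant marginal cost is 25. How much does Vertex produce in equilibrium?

The follower Vertex best-responds to any q_E: π_V = (293 - 0.5Q)q_V - 25q_V.
∂π_V/∂q_V = 268 - (1/2)q_E - q_V = 0 gives the reaction function q_V = (268 - (1/2)q_E).
Echo substitutes q_V(q_E) into its own profit: π_E = q_E(293 - (1/2)q_E - (268 - (1/2)q_E)/2) - 41q_E = (159 - (1/4)q_E)q_E - 41q_E.
The leader's first-order condition 118 - (1/2)q_E = 0 yields q_E = 236.
Then q_V = (268 - (1/2)·236) = 150.

150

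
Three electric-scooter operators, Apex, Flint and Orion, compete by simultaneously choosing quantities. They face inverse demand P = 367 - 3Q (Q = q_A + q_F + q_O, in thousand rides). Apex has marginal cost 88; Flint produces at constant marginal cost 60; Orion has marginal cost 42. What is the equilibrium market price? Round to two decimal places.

139.25

Apex's profit: π_A = (367 - 3Q)q_A - (88q_A). Setting ∂π_A/∂q_A = 0: 279 - 6q_A - 3(q_F + q_O) = 0.
Flint's first-order condition: 307 - 6q_F - 3(q_A + q_O) = 0.
Orion's first-order condition: 325 - 6q_O - 3(q_A + q_F) = 0.
Adding the 3 first-order conditions: 911 − 12Q = 0, so Q = 911/12.
Back-substituting: q_A = (279 − 911/4)/3 = 205/12, q_F = (307 − 911/4)/3 = 317/12, q_O = (325 − 911/4)/3 = 389/12.
Total output Q = 911/12, so price P = 367 - 3·(911/12) = 557/4.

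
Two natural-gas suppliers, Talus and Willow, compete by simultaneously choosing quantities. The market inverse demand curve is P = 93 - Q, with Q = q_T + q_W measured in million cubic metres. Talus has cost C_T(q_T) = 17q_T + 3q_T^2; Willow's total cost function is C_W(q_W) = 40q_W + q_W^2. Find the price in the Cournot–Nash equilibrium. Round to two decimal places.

Talus's profit: π_T = (93 - Q)q_T - (17q_T + 3q_T²). Setting ∂π_T/∂q_T = 0: 76 - 8q_T - (q_W) = 0.
Willow's first-order condition: 53 - 4q_W - (q_T) = 0.
Rearranging gives the reaction functions q_T = (76 - q_W)/8 and q_W = (53 - q_T)/4.
Solving the pair: q_T = 251/31, q_W = 348/31.
Total output Q = 599/31, so price P = 93 - 599/31 = 73.6774.

73.68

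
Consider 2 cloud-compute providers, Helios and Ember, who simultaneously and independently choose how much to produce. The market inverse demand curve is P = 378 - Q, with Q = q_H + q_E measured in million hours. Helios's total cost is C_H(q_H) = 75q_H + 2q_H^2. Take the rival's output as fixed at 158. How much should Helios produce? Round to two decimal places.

24.17

With the rival's output fixed at 158, Helios's profit is π_H = (378 - 158 - q_H)q_H - (75q_H + 2q_H²) = (220 - q_H)q_H - (75q_H + 2q_H²).
∂π_H/∂q_H = 145 - 6q_H = 0, so q_H = 145/6.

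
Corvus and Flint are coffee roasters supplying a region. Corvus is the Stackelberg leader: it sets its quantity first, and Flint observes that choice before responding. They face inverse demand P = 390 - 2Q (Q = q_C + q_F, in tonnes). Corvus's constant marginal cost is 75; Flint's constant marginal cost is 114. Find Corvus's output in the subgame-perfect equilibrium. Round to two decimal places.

88.50

Solve by backward induction. Given q_C, the follower Flint maximises π_F = (390 - 2q_C - 2q_F)q_F - 114q_F.
Setting the follower's marginal profit to zero, 276 - 2q_C - 4q_F = 0, i.e. q_F = (276 - 2q_C)/4.
The leader anticipates this reaction. Substituting into P = 390 - 2Q gives P = 252 - q_C, so π_C = (252 - q_C)q_C - 75q_C.
Leader FOC: 177 - 2q_C = 0, so q_C = 177/2.
Then q_F = (276 - 2·(177/2))/4 = 99/4.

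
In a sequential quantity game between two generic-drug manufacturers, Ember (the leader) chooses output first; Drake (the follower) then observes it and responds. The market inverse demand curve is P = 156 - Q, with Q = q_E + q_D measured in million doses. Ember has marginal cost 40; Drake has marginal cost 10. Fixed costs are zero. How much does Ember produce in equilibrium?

43

Solve by backward induction. Given q_E, the follower Drake maximises π_D = (156 - q_E - q_D)q_D - 10q_D.
∂π_D/∂q_D = 146 - q_E - 2q_D = 0 gives the reaction function q_D = (146 - q_E)/2.
The leader anticipates this reaction. Substituting into P = 156 - Q gives P = 83 - (1/2)q_E, so π_E = (83 - (1/2)q_E)q_E - 40q_E.
Maximising: ∂π_E/∂q_E = 43 - q_E = 0, giving q_E = 43.
Then q_D = (146 - 43)/2 = 103/2.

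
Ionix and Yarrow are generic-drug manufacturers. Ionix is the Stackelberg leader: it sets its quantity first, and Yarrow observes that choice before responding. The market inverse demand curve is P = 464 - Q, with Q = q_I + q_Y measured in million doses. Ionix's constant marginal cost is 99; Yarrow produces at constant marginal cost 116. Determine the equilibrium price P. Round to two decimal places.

194.50

Solve by backward induction. Given q_I, the follower Yarrow maximises π_Y = (464 - q_I - q_Y)q_Y - 116q_Y.
Follower FOC: 348 - q_I - 2q_Y = 0, so q_Y(q_I) = (348 - q_I)/2.
The leader anticipates this reaction. Substituting into P = 464 - Q gives P = 290 - (1/2)q_I, so π_I = (290 - (1/2)q_I)q_I - 99q_I.
The leader's first-order condition 191 - q_I = 0 yields q_I = 191.
Then q_Y = (348 - 191)/2 = 157/2.
Total output Q = 539/2, so price P = 464 - 539/2 = 389/2.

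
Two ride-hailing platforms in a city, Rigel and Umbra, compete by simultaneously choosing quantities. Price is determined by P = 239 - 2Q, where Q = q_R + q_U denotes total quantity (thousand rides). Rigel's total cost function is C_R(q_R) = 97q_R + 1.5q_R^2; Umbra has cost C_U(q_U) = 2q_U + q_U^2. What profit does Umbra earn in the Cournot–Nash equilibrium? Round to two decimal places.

3927.89

Rigel's profit: π_R = (239 - 2Q)q_R - (97q_R + (3/2)q_R²). Setting ∂π_R/∂q_R = 0: 142 - 7q_R - 2(q_U) = 0.
Umbra's first-order condition: 237 - 6q_U - 2(q_R) = 0.
Best responses: q_R = (142 - 2q_U)/7, q_U = (237 - 2q_R)/6.
Substituting one into the other gives q_R = 189/19 and q_U = 1375/38.
Price P = 239 - 2·(1753/38) = 146.7368.
Umbra's profit: 146.7368·(1375/38) - 2·(1375/38) - (1375/38)² = 3927.8913.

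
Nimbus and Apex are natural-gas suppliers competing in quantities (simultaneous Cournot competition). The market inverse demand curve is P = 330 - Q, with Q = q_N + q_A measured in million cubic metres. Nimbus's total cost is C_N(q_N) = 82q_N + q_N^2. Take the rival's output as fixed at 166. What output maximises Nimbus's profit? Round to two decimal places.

With the rival's output fixed at 166, Nimbus's profit is π_N = (330 - 166 - q_N)q_N - (82q_N + q_N²) = (164 - q_N)q_N - (82q_N + q_N²).
∂π_N/∂q_N = 82 - 4q_N = 0, so q_N = 41/2.

20.50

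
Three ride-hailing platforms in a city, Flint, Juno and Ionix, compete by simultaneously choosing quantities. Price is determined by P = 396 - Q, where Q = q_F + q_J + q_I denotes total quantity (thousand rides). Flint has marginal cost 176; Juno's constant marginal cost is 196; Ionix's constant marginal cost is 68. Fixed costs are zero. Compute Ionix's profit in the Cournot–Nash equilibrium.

19881

Flint's profit: π_F = (396 - Q)q_F - (176q_F). Setting ∂π_F/∂q_F = 0: 220 - 2q_F - (q_J + q_I) = 0.
Juno's first-order condition: 200 - 2q_J - (q_F + q_I) = 0.
Ionix's profit: π_I = (396 - Q)q_I - (68q_I). Setting ∂π_I/∂q_I = 0: 328 - 2q_I - (q_F + q_J) = 0.
Adding the 3 first-order conditions: 748 − 4Q = 0, so Q = 187.
Back-substituting: q_F = (220 − 187) = 33, q_J = (200 − 187) = 13, q_I = (328 − 187) = 141.
Price P = 396 - 187 = 209.
Ionix's profit: (209 - 68)·141 = 19881.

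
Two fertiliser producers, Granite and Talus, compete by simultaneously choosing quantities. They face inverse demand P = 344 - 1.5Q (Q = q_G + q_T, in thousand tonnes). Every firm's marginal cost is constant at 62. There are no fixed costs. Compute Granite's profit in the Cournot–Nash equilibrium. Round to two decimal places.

5890.67

A representative firm's profit is π_i = q_i(344 - 1.5Q) - 62q_i.
First-order condition (treating rivals' output as given): 282 - 3q_i - (3/2)q_j = 0.
With identical firms every q_j equals q_i, so q_j = q_i and 282 = (9/2)q_i, giving q_i = 188/3.
Price P = 344 - (3/2)·(376/3) = 156.
Granite's profit: (156 - 62)·(188/3) = 5890.6667.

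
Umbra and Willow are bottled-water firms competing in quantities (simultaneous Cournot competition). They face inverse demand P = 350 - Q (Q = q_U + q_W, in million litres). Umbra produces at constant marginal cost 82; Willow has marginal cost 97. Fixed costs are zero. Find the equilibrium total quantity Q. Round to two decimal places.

173.67

Umbra's profit: π_U = (350 - Q)q_U - (82q_U). Setting ∂π_U/∂q_U = 0: 268 - 2q_U - (q_W) = 0.
Willow's profit: π_W = (350 - Q)q_W - (97q_W). Setting ∂π_W/∂q_W = 0: 253 - 2q_W - (q_U) = 0.
Best responses: q_U = (268 - q_W)/2, q_W = (253 - q_U)/2.
Substituting one into the other gives q_U = 283/3 and q_W = 238/3.
Total output Q = 283/3 + 238/3 = 521/3.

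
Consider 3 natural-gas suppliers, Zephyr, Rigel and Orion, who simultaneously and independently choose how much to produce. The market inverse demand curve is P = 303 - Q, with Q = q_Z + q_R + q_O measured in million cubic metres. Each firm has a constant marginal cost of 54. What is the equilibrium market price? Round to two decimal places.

116.25

A representative firm's profit is π_i = q_i(303 - Q) - 54q_i.
First-order condition (treating rivals' output as given): 249 - 2q_i - Σ_{j≠i} q_j = 0.
By symmetry each firm produces the same amount; substituting Σ_{j≠i} q_j = 2q_i yields q_i = 249/4.
Total output Q = 747/4, so price P = 303 - 747/4 = 465/4.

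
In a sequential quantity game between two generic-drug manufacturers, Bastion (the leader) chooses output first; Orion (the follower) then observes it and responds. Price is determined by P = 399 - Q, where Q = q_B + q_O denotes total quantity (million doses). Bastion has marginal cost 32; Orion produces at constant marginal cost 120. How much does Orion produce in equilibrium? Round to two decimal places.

25.75

Solve by backward induction. Given q_B, the follower Orion maximises π_O = (399 - q_B - q_O)q_O - 120q_O.
Setting the follower's marginal profit to zero, 279 - q_B - 2q_O = 0, i.e. q_O = (279 - q_B)/2.
The leader anticipates this reaction. Substituting into P = 399 - Q gives P = 519/2 - (1/2)q_B, so π_B = (519/2 - (1/2)q_B)q_B - 32q_B.
The leader's first-order condition 455/2 - q_B = 0 yields q_B = 455/2.
Then q_O = (279 - 455/2)/2 = 103/4.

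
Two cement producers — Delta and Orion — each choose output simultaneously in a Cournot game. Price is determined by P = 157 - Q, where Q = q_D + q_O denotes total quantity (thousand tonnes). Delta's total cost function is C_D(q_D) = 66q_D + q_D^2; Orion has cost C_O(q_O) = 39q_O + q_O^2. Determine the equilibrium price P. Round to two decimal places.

Delta's profit: π_D = (157 - Q)q_D - (66q_D + q_D²). Setting ∂π_D/∂q_D = 0: 91 - 4q_D - (q_O) = 0.
Orion's profit: π_O = (157 - Q)q_O - (39q_O + q_O²). Setting ∂π_O/∂q_O = 0: 118 - 4q_O - (q_D) = 0.
So q_D = (91 - q_O)/4 and q_O = (118 - q_D)/4.
Substituting one into the other gives q_D = 82/5 and q_O = 127/5.
Total output Q = 209/5, so price P = 157 - 209/5 = 576/5.

115.20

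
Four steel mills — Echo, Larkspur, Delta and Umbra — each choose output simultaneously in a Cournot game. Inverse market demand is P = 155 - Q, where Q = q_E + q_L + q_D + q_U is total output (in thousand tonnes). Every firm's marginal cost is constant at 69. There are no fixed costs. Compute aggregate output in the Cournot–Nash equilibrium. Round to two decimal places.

A representative firm's profit is π_i = q_i(155 - Q) - 69q_i.
First-order condition (treating rivals' output as given): 86 - 2q_i - Σ_{j≠i} q_j = 0.
With identical firms every q_j equals q_i, so Σ_{j≠i} q_j = 3q_i and 86 = 5q_i, giving q_i = 86/5.
Total output Q = 86/5 + 86/5 + 86/5 + 86/5 = 344/5.

68.80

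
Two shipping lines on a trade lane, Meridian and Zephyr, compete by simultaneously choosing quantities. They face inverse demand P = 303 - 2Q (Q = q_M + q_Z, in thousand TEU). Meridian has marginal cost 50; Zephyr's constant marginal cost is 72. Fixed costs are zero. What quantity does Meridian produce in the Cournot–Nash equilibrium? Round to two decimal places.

45.83

Meridian's profit: π_M = (303 - 2Q)q_M - (50q_M). Setting ∂π_M/∂q_M = 0: 253 - 4q_M - 2(q_Z) = 0.
Zephyr's profit: π_Z = (303 - 2Q)q_Z - (72q_Z). Setting ∂π_Z/∂q_Z = 0: 231 - 4q_Z - 2(q_M) = 0.
Rearranging gives the reaction functions q_M = (253 - 2q_Z)/4 and q_Z = (231 - 2q_M)/4.
Substituting one into the other gives q_M = 275/6 and q_Z = 209/6.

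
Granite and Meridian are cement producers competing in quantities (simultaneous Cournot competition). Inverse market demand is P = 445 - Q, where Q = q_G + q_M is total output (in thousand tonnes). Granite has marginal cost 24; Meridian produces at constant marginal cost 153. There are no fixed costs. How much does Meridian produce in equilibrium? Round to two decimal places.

54.33

Granite's profit: π_G = (445 - Q)q_G - (24q_G). Setting ∂π_G/∂q_G = 0: 421 - 2q_G - (q_M) = 0.
Meridian's first-order condition: 292 - 2q_M - (q_G) = 0.
So q_G = (421 - q_M)/2 and q_M = (292 - q_G)/2.
Substituting one into the other gives q_G = 550/3 and q_M = 163/3.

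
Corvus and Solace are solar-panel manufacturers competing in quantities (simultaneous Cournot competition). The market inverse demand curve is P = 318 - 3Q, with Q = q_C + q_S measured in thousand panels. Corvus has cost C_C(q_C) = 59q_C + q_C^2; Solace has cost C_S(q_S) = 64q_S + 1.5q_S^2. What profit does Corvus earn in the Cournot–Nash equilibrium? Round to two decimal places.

Corvus's profit: π_C = (318 - 3Q)q_C - (59q_C + q_C²). Setting ∂π_C/∂q_C = 0: 259 - 8q_C - 3(q_S) = 0.
Solace's first-order condition: 254 - 9q_S - 3(q_C) = 0.
Rearranging gives the reaction functions q_C = (259 - 3q_S)/8 and q_S = (254 - 3q_C)/9.
Substituting one into the other gives q_C = 523/21 and q_S = 1255/63.
Price P = 318 - 3·44.8254 = 183.5238.
Corvus's profit: 183.5238·(523/21) - 59·(523/21) - (523/21)² = 2480.9887.

2480.99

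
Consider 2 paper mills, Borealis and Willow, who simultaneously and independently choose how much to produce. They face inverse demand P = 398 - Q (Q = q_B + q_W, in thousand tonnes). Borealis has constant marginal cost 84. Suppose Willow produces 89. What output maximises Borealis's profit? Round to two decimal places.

With the rival's output fixed at 89, Borealis's profit is π_B = (398 - 89 - q_B)q_B - (84q_B) = (309 - q_B)q_B - (84q_B).
∂π_B/∂q_B = 225 - 2q_B = 0, so q_B = 225/2.

112.50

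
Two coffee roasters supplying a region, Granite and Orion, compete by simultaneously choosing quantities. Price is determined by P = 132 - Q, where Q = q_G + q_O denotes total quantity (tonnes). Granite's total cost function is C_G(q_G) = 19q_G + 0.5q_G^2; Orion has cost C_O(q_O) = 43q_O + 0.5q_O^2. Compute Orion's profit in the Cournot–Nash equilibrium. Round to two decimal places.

Granite's profit: π_G = (132 - Q)q_G - (19q_G + (1/2)q_G²). Setting ∂π_G/∂q_G = 0: 113 - 3q_G - (q_O) = 0.
Orion's first-order condition: 89 - 3q_O - (q_G) = 0.
Rearranging gives the reaction functions q_G = (113 - q_O)/3 and q_O = (89 - q_G)/3.
Substituting one into the other gives q_G = 125/4 and q_O = 77/4.
Price P = 132 - 101/2 = 163/2.
Orion's profit: (163/2)·(77/4) - 43·(77/4) - (1/2)(77/4)² = 555.8438.

555.84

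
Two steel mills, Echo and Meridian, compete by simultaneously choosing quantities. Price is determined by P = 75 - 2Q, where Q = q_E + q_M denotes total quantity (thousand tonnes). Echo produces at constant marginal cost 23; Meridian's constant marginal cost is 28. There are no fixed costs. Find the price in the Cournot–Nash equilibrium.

42

Echo's profit: π_E = (75 - 2Q)q_E - (23q_E). Setting ∂π_E/∂q_E = 0: 52 - 4q_E - 2(q_M) = 0.
Meridian's first-order condition: 47 - 4q_M - 2(q_E) = 0.
So q_E = (52 - 2q_M)/4 and q_M = (47 - 2q_E)/4.
Substituting one into the other gives q_E = 19/2 and q_M = 7.
Total output Q = 33/2, so price P = 75 - 2·(33/2) = 42.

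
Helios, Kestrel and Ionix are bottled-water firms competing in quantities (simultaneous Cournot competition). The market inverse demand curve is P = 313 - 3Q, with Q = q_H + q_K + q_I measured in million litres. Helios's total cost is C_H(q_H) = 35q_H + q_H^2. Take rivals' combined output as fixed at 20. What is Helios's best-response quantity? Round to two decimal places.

With rivals' combined output fixed at 20, Helios's profit is π_H = (313 - 3·20 - 3q_H)q_H - (35q_H + q_H²) = (253 - 3q_H)q_H - (35q_H + q_H²).
∂π_H/∂q_H = 218 - 8q_H = 0, so q_H = 109/4.

27.25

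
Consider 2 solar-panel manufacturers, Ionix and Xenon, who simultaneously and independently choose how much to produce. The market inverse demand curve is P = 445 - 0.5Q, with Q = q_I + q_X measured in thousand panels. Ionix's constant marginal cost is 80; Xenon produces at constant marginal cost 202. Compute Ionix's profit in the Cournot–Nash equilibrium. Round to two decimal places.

52704.22

Ionix's profit: π_I = (445 - 0.5Q)q_I - (80q_I). Setting ∂π_I/∂q_I = 0: 365 - q_I - (1/2)(q_X) = 0.
Xenon's profit: π_X = (445 - 0.5Q)q_X - (202q_X). Setting ∂π_X/∂q_X = 0: 243 - q_X - (1/2)(q_I) = 0.
Rearranging gives the reaction functions q_I = (365 - (1/2)q_X) and q_X = (243 - (1/2)q_I).
Substituting one into the other gives q_I = 974/3 and q_X = 242/3.
Price P = 445 - (1/2)·(1216/3) = 727/3.
Ionix's profit: (727/3 - 80)·(974/3) = 52704.2222.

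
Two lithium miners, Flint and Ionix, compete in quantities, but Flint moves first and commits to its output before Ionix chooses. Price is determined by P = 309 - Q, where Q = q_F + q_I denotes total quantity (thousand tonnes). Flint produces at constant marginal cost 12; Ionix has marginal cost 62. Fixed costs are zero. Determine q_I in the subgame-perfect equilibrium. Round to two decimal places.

Solve by backward induction. Given q_F, the follower Ionix maximises π_I = (309 - q_F - q_I)q_I - 62q_I.
Follower FOC: 247 - q_F - 2q_I = 0, so q_I(q_F) = (247 - q_F)/2.
The leader anticipates this reaction. Substituting into P = 309 - Q gives P = 371/2 - (1/2)q_F, so π_F = (371/2 - (1/2)q_F)q_F - 12q_F.
Maximising: ∂π_F/∂q_F = 347/2 - q_F = 0, giving q_F = 347/2.
Then q_I = (247 - 347/2)/2 = 147/4.

36.75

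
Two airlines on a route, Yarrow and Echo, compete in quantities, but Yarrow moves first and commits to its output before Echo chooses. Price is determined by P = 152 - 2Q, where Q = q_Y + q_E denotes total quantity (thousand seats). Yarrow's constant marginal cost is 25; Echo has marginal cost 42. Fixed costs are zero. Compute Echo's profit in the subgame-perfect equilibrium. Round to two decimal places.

The follower Echo best-responds to any q_Y: π_E = (152 - 2Q)q_E - 42q_E.
Follower FOC: 110 - 2q_Y - 4q_E = 0, so q_E(q_Y) = (110 - 2q_Y)/4.
Yarrow substitutes q_E(q_Y) into its own profit: π_Y = q_Y(152 - 2q_Y - (110 - 2q_Y)/2) - 25q_Y = (97 - q_Y)q_Y - 25q_Y.
Maximising: ∂π_Y/∂q_Y = 72 - 2q_Y = 0, giving q_Y = 36.
Then q_E = (110 - 2·36)/4 = 19/2.
Price P = 152 - 2·(91/2) = 61.
Echo's profit: (61 - 42)·(19/2) = 361/2.

180.50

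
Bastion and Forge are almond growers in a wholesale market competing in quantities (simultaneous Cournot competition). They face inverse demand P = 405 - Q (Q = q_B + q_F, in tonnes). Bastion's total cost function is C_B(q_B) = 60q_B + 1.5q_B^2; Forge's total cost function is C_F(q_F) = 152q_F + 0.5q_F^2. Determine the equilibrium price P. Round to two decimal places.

283.43

Bastion's profit: π_B = (405 - Q)q_B - (60q_B + (3/2)q_B²). Setting ∂π_B/∂q_B = 0: 345 - 5q_B - (q_F) = 0.
Forge's profit: π_F = (405 - Q)q_F - (152q_F + (1/2)q_F²). Setting ∂π_F/∂q_F = 0: 253 - 3q_F - (q_B) = 0.
Best responses: q_B = (345 - q_F)/5, q_F = (253 - q_B)/3.
Solving the pair: q_B = 391/7, q_F = 460/7.
Total output Q = 851/7, so price P = 405 - 851/7 = 1984/7.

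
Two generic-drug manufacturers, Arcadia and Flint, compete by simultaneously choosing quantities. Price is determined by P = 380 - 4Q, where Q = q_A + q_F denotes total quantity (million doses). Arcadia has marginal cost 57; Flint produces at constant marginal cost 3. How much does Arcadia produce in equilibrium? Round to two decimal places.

Arcadia's profit: π_A = (380 - 4Q)q_A - (57q_A). Setting ∂π_A/∂q_A = 0: 323 - 8q_A - 4(q_F) = 0.
Flint's first-order condition: 377 - 8q_F - 4(q_A) = 0.
Best responses: q_A = (323 - 4q_F)/8, q_F = (377 - 4q_A)/8.
Solving the pair: q_A = 269/12, q_F = 431/12.

22.42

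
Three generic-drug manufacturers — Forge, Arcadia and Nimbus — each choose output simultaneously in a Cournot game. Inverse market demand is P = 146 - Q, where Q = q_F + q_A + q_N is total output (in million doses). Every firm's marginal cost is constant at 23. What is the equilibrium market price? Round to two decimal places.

53.75

A representative firm's profit is π_i = q_i(146 - Q) - 23q_i.
Setting ∂π_i/∂q_i = 0 with rivals' quantities fixed: 123 - 2q_i - Σ_{j≠i} q_j = 0.
With identical firms every q_j equals q_i, so Σ_{j≠i} q_j = 2q_i and 123 = 4q_i, giving q_i = 123/4.
Total output Q = 369/4, so price P = 146 - 369/4 = 215/4.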